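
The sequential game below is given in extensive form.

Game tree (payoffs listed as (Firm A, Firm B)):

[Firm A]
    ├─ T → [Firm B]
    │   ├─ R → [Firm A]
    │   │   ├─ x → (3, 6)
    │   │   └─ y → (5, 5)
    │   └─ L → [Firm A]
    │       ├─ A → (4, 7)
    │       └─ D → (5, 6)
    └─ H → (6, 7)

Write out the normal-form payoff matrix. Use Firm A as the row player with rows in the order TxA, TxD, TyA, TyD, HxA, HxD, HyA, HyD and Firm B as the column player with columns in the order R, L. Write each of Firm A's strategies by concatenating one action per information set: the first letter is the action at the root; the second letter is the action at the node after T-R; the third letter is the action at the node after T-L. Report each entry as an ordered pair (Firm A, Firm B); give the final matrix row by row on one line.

TxA: (3,6) (4,7) | TxD: (3,6) (5,6) | TyA: (5,5) (4,7) | TyD: (5,5) (5,6) | HxA: (6,7) (6,7) | HxD: (6,7) (6,7) | HyA: (6,7) (6,7) | HyD: (6,7) (6,7)

Row TxA: R→(3,6), L→(4,7)
Row TxD: R→(3,6), L→(5,6)
Row TyA: R→(5,5), L→(4,7)
Row TyD: R→(5,5), L→(5,6)
Row HxA: R→(6,7), L→(6,7)
Row HxD: R→(6,7), L→(6,7)
Row HyA: R→(6,7), L→(6,7)
Row HyD: R→(6,7), L→(6,7)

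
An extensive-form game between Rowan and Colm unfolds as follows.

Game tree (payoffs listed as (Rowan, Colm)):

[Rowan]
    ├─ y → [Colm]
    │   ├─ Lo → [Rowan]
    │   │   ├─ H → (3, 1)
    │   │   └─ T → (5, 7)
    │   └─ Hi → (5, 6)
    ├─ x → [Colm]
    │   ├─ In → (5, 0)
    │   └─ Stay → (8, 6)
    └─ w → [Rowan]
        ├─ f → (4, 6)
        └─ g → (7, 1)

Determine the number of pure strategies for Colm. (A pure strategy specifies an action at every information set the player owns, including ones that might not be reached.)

4

Colm owns the node after y with actions {Lo, Hi} — two choices.
Colm owns the node after x with actions {In, Stay} — two choices.
A pure strategy fixes one action at each information set independently, so the count is the product 2 × 2 = 4.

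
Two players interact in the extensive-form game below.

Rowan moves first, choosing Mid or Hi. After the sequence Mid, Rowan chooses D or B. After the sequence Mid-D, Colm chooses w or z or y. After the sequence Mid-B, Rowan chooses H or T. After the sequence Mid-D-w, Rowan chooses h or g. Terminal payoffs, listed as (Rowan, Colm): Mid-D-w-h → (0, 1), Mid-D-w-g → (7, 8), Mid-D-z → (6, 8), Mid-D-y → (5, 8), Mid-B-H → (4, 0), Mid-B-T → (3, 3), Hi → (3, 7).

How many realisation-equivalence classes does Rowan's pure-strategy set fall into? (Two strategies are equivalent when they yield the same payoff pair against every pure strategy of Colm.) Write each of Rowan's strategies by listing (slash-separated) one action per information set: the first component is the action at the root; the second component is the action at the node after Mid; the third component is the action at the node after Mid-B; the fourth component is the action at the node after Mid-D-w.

Rowan has 16 pure strategies: Mid/D/H/h, Mid/D/H/g, Mid/D/T/h, Mid/D/T/g, Mid/B/H/h, Mid/B/H/g, Mid/B/T/h, Mid/B/T/g, Hi/D/H/h, Hi/D/H/g, Hi/D/T/h, Hi/D/T/g, Hi/B/H/h, Hi/B/H/g, Hi/B/T/h, Hi/B/T/g. Columns: w, z, y.
{Mid/D/H/h, Mid/D/T/h} → row (0,1) (6,8) (5,8)
{Mid/D/H/g, Mid/D/T/g} → row (7,8) (6,8) (5,8)
{Mid/B/H/h, Mid/B/H/g} → row (4,0) (4,0) (4,0)
{Mid/B/T/h, Mid/B/T/g} → row (3,3) (3,3) (3,3)
{Hi/D/H/h, Hi/D/H/g, Hi/D/T/h, Hi/D/T/g, Hi/B/H/h, Hi/B/H/g, Hi/B/T/h, Hi/B/T/g} → row (3,7) (3,7) (3,7)
That's 5 distinct rows out of 16 strategies.

5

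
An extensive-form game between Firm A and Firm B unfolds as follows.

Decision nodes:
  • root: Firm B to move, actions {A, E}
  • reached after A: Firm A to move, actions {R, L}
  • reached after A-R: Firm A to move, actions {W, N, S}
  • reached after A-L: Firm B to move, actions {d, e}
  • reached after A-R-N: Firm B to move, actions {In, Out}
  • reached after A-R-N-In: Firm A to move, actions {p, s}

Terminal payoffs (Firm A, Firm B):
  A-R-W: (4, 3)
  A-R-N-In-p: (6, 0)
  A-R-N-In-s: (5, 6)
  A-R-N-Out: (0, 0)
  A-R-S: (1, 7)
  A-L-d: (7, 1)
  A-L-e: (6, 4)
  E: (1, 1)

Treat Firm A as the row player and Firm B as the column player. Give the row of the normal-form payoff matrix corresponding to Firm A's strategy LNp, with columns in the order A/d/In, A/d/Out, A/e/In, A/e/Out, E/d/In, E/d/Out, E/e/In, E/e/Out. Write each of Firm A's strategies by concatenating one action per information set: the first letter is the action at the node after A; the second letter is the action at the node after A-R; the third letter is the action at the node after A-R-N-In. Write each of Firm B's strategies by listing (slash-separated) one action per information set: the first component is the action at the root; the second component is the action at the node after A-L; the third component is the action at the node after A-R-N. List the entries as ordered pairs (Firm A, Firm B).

(7,1) (7,1) (6,4) (6,4) (1,1) (1,1) (1,1) (1,1)

vs A/d/In: Firm B plays A → Firm A plays L at [A] → Firm B plays d at [A-L] → (7, 1)
vs A/d/Out: Firm B plays A → Firm A plays L at [A] → Firm B plays d at [A-L] → (7, 1)
vs A/e/In: Firm B plays A → Firm A plays L at [A] → Firm B plays e at [A-L] → (6, 4)
vs A/e/Out: Firm B plays A → Firm A plays L at [A] → Firm B plays e at [A-L] → (6, 4)
vs E/d/In: Firm B plays E → (1, 1)
vs E/d/Out: Firm B plays E → (1, 1)
vs E/e/In: Firm B plays E → (1, 1)
vs E/e/Out: Firm B plays E → (1, 1)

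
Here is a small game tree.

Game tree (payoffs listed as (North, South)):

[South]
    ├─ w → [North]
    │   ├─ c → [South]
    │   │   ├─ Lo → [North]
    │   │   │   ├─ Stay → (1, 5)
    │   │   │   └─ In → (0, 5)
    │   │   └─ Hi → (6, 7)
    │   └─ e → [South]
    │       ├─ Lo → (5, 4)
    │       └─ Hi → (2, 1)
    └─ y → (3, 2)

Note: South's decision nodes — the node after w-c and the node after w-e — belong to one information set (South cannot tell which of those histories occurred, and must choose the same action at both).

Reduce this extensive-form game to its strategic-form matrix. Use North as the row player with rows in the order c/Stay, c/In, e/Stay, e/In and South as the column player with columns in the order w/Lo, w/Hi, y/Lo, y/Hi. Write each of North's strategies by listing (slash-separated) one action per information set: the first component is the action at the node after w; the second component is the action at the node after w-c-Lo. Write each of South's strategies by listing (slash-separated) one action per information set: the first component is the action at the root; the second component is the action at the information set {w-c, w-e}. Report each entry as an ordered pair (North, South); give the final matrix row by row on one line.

           w/Lo     w/Hi     y/Lo     y/Hi
c/Stay    (1,5)    (6,7)    (3,2)    (3,2)
  c/In    (0,5)    (6,7)    (3,2)    (3,2)
e/Stay    (5,4)    (2,1)    (3,2)    (3,2)
  e/In    (5,4)    (2,1)    (3,2)    (3,2)

c/Stay: (1,5) (6,7) (3,2) (3,2) | c/In: (0,5) (6,7) (3,2) (3,2) | e/Stay: (5,4) (2,1) (3,2) (3,2) | e/In: (5,4) (2,1) (3,2) (3,2)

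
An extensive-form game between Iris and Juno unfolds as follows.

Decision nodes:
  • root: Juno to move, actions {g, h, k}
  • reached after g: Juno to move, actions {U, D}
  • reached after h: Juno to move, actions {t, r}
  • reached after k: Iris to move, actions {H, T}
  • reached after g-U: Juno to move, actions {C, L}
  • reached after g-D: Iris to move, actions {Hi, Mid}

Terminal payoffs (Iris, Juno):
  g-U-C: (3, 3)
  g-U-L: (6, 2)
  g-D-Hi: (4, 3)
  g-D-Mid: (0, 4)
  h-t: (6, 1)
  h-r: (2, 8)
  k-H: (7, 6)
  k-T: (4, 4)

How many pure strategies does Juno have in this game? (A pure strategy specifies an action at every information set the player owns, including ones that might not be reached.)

24

Juno owns the root with actions {g, h, k} — three choices.
Juno owns the node after g with actions {U, D} — two choices.
Juno owns the node after h with actions {t, r} — two choices.
Juno owns the node after g-U with actions {C, L} — two choices.
A pure strategy fixes one action at each information set independently, so the count is the product 3 × 2 × 2 × 2 = 24.
(For reference, Iris has 4 pure strategies, giving a 24×4 normal-form matrix.)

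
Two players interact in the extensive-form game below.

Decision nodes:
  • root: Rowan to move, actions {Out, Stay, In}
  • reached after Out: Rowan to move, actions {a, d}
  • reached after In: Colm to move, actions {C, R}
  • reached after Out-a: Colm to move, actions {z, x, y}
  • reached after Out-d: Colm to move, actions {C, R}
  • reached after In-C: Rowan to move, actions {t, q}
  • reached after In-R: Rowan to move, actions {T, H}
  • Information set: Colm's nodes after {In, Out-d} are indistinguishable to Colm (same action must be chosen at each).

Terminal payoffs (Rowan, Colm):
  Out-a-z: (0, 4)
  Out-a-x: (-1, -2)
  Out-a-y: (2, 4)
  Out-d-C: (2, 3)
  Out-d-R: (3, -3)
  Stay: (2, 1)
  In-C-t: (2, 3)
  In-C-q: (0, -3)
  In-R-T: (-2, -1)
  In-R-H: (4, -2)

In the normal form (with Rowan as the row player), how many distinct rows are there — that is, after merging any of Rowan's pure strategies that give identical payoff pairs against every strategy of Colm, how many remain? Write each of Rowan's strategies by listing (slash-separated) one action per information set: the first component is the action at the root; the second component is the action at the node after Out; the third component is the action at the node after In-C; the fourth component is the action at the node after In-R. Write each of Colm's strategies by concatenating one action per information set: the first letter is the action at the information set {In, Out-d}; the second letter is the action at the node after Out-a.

7

Rowan has 24 pure strategies: Out/a/t/T, Out/a/t/H, Out/a/q/T, Out/a/q/H, Out/d/t/T, Out/d/t/H, Out/d/q/T, Out/d/q/H, Stay/a/t/T, Stay/a/t/H, Stay/a/q/T, Stay/a/q/H, Stay/d/t/T, Stay/d/t/H, Stay/d/q/T, Stay/d/q/H, In/a/t/T, In/a/t/H, In/a/q/T, In/a/q/H, In/d/t/T, In/d/t/H, In/d/q/T, In/d/q/H. Columns: Cz, Cx, Cy, Rz, Rx, Ry.
{Out/a/t/T, Out/a/t/H, Out/a/q/T, Out/a/q/H} → row (0,4) (-1,-2) (2,4) (0,4) (-1,-2) (2,4)
{Out/d/t/T, Out/d/t/H, Out/d/q/T, Out/d/q/H} → row (2,3) (2,3) (2,3) (3,-3) (3,-3) (3,-3)
{Stay/a/t/T, Stay/a/t/H, Stay/a/q/T, Stay/a/q/H, Stay/d/t/T, Stay/d/t/H, Stay/d/q/T, Stay/d/q/H} → row (2,1) (2,1) (2,1) (2,1) (2,1) (2,1)
{In/a/t/T, In/d/t/T} → row (2,3) (2,3) (2,3) (-2,-1) (-2,-1) (-2,-1)
{In/a/t/H, In/d/t/H} → row (2,3) (2,3) (2,3) (4,-2) (4,-2) (4,-2)
{In/a/q/T, In/d/q/T} → row (0,-3) (0,-3) (0,-3) (-2,-1) (-2,-1) (-2,-1)
{In/a/q/H, In/d/q/H} → row (0,-3) (0,-3) (0,-3) (4,-2) (4,-2) (4,-2)
That's 7 distinct rows out of 24 strategies.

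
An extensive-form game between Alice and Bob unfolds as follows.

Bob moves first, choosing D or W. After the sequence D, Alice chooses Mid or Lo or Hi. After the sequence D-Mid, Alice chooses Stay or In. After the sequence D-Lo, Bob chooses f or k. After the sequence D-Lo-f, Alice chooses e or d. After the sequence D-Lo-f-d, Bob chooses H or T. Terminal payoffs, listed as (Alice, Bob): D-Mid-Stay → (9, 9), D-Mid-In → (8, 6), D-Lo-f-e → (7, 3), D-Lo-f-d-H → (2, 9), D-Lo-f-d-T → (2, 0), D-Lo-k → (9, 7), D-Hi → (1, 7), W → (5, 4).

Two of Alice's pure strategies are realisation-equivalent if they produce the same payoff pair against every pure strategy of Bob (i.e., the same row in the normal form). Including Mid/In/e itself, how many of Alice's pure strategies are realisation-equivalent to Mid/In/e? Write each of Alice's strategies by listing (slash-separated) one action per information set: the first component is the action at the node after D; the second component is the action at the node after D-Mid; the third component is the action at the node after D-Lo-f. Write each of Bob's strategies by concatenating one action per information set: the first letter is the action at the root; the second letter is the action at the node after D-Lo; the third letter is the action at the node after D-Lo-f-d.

2

Row for Mid/In/e (columns DfH, DfT, DkH, DkT, WfH, WfT, WkH, WkT): (8,6) (8,6) (8,6) (8,6) (5,4) (5,4) (5,4) (5,4).
Under Mid/In/e, Alice's choice at the node after D-Lo-f can never be reached regardless of what Bob does, so varying those choices leaves every outcome unchanged.
Holding the reachable choices fixed and varying the unreachable one freely already gives 2 equivalent strategies.
No other strategy reproduces this row, so those 2 are the full class: Mid/In/e, Mid/In/d.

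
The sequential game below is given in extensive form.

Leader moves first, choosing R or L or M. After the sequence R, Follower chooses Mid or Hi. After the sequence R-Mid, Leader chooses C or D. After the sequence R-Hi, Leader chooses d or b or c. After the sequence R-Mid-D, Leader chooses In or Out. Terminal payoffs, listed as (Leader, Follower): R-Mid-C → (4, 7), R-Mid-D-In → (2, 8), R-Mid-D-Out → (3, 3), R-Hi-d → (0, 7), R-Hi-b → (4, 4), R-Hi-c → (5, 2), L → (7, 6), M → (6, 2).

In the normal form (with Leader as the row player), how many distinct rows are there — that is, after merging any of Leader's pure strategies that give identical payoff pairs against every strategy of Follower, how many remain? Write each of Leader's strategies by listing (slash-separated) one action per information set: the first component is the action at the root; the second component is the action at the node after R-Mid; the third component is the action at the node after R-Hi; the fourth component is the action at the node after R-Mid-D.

11

Leader has 36 pure strategies: R/C/d/In, R/C/d/Out, R/C/b/In, R/C/b/Out, R/C/c/In, R/C/c/Out, R/D/d/In, R/D/d/Out, R/D/b/In, R/D/b/Out, R/D/c/In, R/D/c/Out, L/C/d/In, L/C/d/Out, L/C/b/In, L/C/b/Out, L/C/c/In, L/C/c/Out, L/D/d/In, L/D/d/Out, L/D/b/In, L/D/b/Out, L/D/c/In, L/D/c/Out, M/C/d/In, M/C/d/Out, M/C/b/In, M/C/b/Out, M/C/c/In, M/C/c/Out, M/D/d/In, M/D/d/Out, M/D/b/In, M/D/b/Out, M/D/c/In, M/D/c/Out. Columns: Mid, Hi.
{R/C/d/In, R/C/d/Out} → row (4,7) (0,7)
{R/C/b/In, R/C/b/Out} → row (4,7) (4,4)
{R/C/c/In, R/C/c/Out} → row (4,7) (5,2)
{R/D/d/In} → row (2,8) (0,7)
{R/D/d/Out} → row (3,3) (0,7)
{R/D/b/In} → row (2,8) (4,4)
{R/D/b/Out} → row (3,3) (4,4)
{R/D/c/In} → row (2,8) (5,2)
{R/D/c/Out} → row (3,3) (5,2)
{L/C/d/In, L/C/d/Out, L/C/b/In, L/C/b/Out, L/C/c/In, L/C/c/Out, L/D/d/In, L/D/d/Out, L/D/b/In, L/D/b/Out, L/D/c/In, L/D/c/Out} → row (7,6) (7,6)
{M/C/d/In, M/C/d/Out, M/C/b/In, M/C/b/Out, M/C/c/In, M/C/c/Out, M/D/d/In, M/D/d/Out, M/D/b/In, M/D/b/Out, M/D/c/In, M/D/c/Out} → row (6,2) (6,2)
That's 11 distinct rows out of 36 strategies.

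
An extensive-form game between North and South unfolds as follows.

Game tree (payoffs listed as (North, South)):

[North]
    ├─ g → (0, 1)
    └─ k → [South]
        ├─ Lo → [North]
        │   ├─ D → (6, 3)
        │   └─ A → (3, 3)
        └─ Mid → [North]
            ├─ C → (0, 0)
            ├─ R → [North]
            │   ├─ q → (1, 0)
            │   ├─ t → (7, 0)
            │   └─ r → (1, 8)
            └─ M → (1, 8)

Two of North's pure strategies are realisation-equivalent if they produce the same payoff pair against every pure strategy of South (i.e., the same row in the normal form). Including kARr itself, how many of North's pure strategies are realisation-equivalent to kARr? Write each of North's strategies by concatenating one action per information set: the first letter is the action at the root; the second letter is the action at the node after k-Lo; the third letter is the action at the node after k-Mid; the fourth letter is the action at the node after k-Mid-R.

Row for kARr (columns Lo, Mid): (3,3) (1,8).
Every one of North's information sets is on the play path for some reply by South when North follows kARr.
Even so, kAMq, kAMt, kAMr happen to produce the same payoff in every column — so 4 strategies share this row.

4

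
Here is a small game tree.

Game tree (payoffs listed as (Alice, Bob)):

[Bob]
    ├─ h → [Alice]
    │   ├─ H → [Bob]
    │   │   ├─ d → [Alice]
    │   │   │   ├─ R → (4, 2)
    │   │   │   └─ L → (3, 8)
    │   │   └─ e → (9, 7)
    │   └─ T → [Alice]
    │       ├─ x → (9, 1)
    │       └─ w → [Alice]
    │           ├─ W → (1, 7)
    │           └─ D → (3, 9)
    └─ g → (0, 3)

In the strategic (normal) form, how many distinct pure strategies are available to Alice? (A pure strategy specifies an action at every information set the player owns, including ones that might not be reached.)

Alice owns the node after h with actions {H, T} — two choices.
Alice owns the node after h-T with actions {x, w} — two choices.
Alice owns the node after h-H-d with actions {R, L} — two choices.
Alice owns the node after h-T-w with actions {W, D} — two choices.
A pure strategy fixes one action at each information set independently, so the count is the product 2 × 2 × 2 × 2 = 16.

16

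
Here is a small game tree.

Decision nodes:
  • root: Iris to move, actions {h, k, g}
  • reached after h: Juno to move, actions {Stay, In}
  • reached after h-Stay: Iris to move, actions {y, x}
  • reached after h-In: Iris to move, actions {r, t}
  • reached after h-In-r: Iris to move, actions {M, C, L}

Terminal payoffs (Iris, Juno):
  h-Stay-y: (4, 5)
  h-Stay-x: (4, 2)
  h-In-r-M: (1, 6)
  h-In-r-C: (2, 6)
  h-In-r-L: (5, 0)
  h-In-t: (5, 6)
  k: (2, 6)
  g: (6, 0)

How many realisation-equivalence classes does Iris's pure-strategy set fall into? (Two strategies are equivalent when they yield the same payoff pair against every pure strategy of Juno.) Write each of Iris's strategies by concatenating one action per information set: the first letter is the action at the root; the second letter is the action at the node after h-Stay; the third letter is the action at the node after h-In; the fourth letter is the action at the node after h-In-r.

Iris has 36 pure strategies: hyrM, hyrC, hyrL, hytM, hytC, hytL, hxrM, hxrC, hxrL, hxtM, hxtC, hxtL, kyrM, kyrC, kyrL, kytM, kytC, kytL, kxrM, kxrC, kxrL, kxtM, kxtC, kxtL, gyrM, gyrC, gyrL, gytM, gytC, gytL, gxrM, gxrC, gxrL, gxtM, gxtC, gxtL. Columns: Stay, In.
{hyrM} → row (4,5) (1,6)
{hyrC} → row (4,5) (2,6)
{hyrL} → row (4,5) (5,0)
{hytM, hytC, hytL} → row (4,5) (5,6)
{hxrM} → row (4,2) (1,6)
{hxrC} → row (4,2) (2,6)
{hxrL} → row (4,2) (5,0)
{hxtM, hxtC, hxtL} → row (4,2) (5,6)
{kyrM, kyrC, kyrL, kytM, kytC, kytL, kxrM, kxrC, kxrL, kxtM, kxtC, kxtL} → row (2,6) (2,6)
{gyrM, gyrC, gyrL, gytM, gytC, gytL, gxrM, gxrC, gxrL, gxtM, gxtC, gxtL} → row (6,0) (6,0)
That's 10 distinct rows out of 36 strategies.

10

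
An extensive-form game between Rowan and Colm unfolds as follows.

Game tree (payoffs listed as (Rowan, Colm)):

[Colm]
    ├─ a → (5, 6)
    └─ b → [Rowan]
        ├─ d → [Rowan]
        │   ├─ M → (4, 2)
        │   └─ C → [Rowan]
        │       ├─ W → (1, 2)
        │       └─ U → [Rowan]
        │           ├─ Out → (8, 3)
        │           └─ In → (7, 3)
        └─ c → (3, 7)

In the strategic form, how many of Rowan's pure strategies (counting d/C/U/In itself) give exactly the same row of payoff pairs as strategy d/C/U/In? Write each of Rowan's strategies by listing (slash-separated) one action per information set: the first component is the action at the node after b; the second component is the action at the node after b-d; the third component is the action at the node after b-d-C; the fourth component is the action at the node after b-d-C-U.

Row for d/C/U/In (columns a, b): (5,6) (7,3).
Every one of Rowan's information sets is on the play path for some reply by Colm when Rowan follows d/C/U/In.
Changing the action at any of them therefore changes at least one column, so only d/C/U/In itself gives this row.

1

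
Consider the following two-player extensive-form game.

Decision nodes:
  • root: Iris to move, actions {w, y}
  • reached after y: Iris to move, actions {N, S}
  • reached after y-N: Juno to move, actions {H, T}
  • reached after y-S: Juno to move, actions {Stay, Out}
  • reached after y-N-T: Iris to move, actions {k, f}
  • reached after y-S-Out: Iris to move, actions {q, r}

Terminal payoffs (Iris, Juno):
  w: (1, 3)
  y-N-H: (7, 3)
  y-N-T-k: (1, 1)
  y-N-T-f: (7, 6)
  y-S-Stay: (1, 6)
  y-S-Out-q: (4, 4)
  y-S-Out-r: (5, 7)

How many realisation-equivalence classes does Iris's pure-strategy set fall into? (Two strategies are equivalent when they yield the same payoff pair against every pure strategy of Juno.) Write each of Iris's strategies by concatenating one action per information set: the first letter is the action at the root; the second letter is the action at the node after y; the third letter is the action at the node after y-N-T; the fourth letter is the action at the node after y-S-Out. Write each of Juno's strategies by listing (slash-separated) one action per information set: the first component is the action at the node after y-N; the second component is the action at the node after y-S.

5

Iris has 16 pure strategies: wNkq, wNkr, wNfq, wNfr, wSkq, wSkr, wSfq, wSfr, yNkq, yNkr, yNfq, yNfr, ySkq, ySkr, ySfq, ySfr. Columns: H/Stay, H/Out, T/Stay, T/Out.
{wNkq, wNkr, wNfq, wNfr, wSkq, wSkr, wSfq, wSfr} → row (1,3) (1,3) (1,3) (1,3)
{yNkq, yNkr} → row (7,3) (7,3) (1,1) (1,1)
{yNfq, yNfr} → row (7,3) (7,3) (7,6) (7,6)
{ySkq, ySfq} → row (1,6) (4,4) (1,6) (4,4)
{ySkr, ySfr} → row (1,6) (5,7) (1,6) (5,7)
That's 5 distinct rows out of 16 strategies.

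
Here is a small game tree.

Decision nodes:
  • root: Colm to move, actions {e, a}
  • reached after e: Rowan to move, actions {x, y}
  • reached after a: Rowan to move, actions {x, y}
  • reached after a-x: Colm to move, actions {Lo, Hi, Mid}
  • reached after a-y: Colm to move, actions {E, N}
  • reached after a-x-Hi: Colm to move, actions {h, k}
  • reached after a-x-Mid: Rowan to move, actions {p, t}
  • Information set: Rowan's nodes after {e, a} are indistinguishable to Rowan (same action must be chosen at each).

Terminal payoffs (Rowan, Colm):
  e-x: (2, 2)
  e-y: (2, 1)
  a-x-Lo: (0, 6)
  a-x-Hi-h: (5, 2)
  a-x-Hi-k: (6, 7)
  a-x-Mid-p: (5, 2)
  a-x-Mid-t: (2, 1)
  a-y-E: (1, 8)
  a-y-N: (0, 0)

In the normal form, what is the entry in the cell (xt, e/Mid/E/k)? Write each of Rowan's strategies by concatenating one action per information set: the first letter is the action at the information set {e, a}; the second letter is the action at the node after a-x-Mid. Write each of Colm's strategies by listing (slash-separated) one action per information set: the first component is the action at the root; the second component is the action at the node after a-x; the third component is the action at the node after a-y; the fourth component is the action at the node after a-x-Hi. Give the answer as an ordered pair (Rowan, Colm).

Trace the play path from the root:
  Colm plays e
  Rowan plays x at [e]
→ terminal payoff (2, 2).
(Rowan's choice at the node after a-x-Mid is never reached on this path, so it doesn't affect the outcome.)

(2, 2)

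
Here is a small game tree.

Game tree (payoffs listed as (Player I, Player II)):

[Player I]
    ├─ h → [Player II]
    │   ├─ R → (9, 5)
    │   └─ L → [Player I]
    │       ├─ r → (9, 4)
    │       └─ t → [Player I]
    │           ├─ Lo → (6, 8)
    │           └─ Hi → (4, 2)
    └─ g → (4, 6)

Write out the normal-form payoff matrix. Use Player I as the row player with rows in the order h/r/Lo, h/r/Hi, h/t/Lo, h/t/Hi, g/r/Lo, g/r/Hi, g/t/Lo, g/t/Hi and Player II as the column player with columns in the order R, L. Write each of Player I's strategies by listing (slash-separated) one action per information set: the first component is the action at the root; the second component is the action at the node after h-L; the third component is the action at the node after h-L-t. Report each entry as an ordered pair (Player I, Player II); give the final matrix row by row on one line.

Row h/r/Lo: R→(9,5), L→(9,4)
Row h/r/Hi: R→(9,5), L→(9,4)
Row h/t/Lo: R→(9,5), L→(6,8)
Row h/t/Hi: R→(9,5), L→(4,2)
Row g/r/Lo: R→(4,6), L→(4,6)
Row g/r/Hi: R→(4,6), L→(4,6)
Row g/t/Lo: R→(4,6), L→(4,6)
Row g/t/Hi: R→(4,6), L→(4,6)

h/r/Lo: (9,5) (9,4) | h/r/Hi: (9,5) (9,4) | h/t/Lo: (9,5) (6,8) | h/t/Hi: (9,5) (4,2) | g/r/Lo: (4,6) (4,6) | g/r/Hi: (4,6) (4,6) | g/t/Lo: (4,6) (4,6) | g/t/Hi: (4,6) (4,6)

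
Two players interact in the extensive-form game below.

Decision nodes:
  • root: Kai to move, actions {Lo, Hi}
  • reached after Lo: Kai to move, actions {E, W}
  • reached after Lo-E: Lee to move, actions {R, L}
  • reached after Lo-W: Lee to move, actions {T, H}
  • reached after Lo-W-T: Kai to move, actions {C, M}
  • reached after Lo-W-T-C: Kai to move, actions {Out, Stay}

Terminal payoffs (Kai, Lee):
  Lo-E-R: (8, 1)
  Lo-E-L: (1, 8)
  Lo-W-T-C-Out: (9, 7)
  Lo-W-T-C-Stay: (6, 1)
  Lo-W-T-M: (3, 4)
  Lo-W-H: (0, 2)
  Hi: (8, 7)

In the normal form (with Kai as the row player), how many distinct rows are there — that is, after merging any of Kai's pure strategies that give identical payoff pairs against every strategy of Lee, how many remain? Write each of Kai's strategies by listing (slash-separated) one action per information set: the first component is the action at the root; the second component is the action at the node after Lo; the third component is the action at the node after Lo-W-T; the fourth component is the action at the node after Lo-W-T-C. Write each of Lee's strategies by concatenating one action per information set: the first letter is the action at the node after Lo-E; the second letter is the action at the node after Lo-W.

5

Kai has 16 pure strategies: Lo/E/C/Out, Lo/E/C/Stay, Lo/E/M/Out, Lo/E/M/Stay, Lo/W/C/Out, Lo/W/C/Stay, Lo/W/M/Out, Lo/W/M/Stay, Hi/E/C/Out, Hi/E/C/Stay, Hi/E/M/Out, Hi/E/M/Stay, Hi/W/C/Out, Hi/W/C/Stay, Hi/W/M/Out, Hi/W/M/Stay. Columns: RT, RH, LT, LH.
{Lo/E/C/Out, Lo/E/C/Stay, Lo/E/M/Out, Lo/E/M/Stay} → row (8,1) (8,1) (1,8) (1,8)
{Lo/W/C/Out} → row (9,7) (0,2) (9,7) (0,2)
{Lo/W/C/Stay} → row (6,1) (0,2) (6,1) (0,2)
{Lo/W/M/Out, Lo/W/M/Stay} → row (3,4) (0,2) (3,4) (0,2)
{Hi/E/C/Out, Hi/E/C/Stay, Hi/E/M/Out, Hi/E/M/Stay, Hi/W/C/Out, Hi/W/C/Stay, Hi/W/M/Out, Hi/W/M/Stay} → row (8,7) (8,7) (8,7) (8,7)
That's 5 distinct rows out of 16 strategies.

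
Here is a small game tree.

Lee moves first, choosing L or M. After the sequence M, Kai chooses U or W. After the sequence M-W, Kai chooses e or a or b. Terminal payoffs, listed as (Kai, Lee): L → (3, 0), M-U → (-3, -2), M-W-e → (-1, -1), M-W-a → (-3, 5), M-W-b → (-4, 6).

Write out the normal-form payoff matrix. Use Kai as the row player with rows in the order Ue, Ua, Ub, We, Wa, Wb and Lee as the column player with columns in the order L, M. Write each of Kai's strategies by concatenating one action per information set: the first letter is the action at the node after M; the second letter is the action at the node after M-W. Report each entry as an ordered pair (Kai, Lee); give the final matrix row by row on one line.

Row Ue: L→(3,0), M→(-3,-2)
Row Ua: L→(3,0), M→(-3,-2)
Row Ub: L→(3,0), M→(-3,-2)
Row We: L→(3,0), M→(-1,-1)
Row Wa: L→(3,0), M→(-3,5)
Row Wb: L→(3,0), M→(-4,6)

Ue: (3,0) (-3,-2) | Ua: (3,0) (-3,-2) | Ub: (3,0) (-3,-2) | We: (3,0) (-1,-1) | Wa: (3,0) (-3,5) | Wb: (3,0) (-4,6)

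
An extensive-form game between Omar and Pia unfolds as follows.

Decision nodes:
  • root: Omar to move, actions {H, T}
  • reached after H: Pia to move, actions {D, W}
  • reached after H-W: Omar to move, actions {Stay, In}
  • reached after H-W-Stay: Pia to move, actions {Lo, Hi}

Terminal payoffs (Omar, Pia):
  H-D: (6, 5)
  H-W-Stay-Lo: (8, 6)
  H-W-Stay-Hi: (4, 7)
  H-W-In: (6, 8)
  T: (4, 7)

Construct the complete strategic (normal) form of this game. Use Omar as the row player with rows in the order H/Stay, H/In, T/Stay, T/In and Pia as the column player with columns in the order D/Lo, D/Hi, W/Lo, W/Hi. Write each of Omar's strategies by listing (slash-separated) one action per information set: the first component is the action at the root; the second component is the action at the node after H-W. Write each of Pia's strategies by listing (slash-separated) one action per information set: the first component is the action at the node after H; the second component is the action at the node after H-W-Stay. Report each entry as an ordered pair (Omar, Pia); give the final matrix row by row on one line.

           D/Lo     D/Hi     W/Lo     W/Hi
H/Stay    (6,5)    (6,5)    (8,6)    (4,7)
  H/In    (6,5)    (6,5)    (6,8)    (6,8)
T/Stay    (4,7)    (4,7)    (4,7)    (4,7)
  T/In    (4,7)    (4,7)    (4,7)    (4,7)

H/Stay: (6,5) (6,5) (8,6) (4,7) | H/In: (6,5) (6,5) (6,8) (6,8) | T/Stay: (4,7) (4,7) (4,7) (4,7) | T/In: (4,7) (4,7) (4,7) (4,7)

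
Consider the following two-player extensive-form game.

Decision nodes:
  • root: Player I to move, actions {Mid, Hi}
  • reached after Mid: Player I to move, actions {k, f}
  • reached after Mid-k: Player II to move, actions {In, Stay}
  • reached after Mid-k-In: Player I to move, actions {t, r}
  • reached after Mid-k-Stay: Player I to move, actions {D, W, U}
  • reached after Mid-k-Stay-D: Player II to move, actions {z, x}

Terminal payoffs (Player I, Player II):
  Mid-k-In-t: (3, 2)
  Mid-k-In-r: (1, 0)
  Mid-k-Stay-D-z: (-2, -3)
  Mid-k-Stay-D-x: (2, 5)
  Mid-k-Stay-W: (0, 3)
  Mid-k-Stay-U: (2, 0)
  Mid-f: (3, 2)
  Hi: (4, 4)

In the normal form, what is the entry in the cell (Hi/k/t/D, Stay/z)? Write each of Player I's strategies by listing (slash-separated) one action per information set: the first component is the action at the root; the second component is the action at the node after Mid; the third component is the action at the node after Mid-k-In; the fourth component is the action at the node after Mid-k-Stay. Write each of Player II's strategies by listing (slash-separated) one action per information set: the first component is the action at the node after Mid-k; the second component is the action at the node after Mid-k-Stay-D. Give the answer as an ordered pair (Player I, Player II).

Trace the play path from the root:
  Player I plays Hi
→ terminal payoff (4, 4).
(Player I's choice at the node after Mid is never reached on this path, so it doesn't affect the outcome.)

(4, 4)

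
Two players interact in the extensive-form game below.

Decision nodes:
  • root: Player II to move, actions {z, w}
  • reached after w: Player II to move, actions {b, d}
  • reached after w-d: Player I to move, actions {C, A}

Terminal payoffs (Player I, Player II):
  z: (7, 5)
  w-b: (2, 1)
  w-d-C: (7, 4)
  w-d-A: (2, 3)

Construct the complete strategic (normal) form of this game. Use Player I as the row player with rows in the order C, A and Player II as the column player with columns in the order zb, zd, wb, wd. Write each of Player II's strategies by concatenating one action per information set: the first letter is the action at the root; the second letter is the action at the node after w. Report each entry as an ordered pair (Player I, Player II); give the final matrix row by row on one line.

           zb       zd       wb       wd
   C    (7,5)    (7,5)    (2,1)    (7,4)
   A    (7,5)    (7,5)    (2,1)    (2,3)

C: (7,5) (7,5) (2,1) (7,4) | A: (7,5) (7,5) (2,1) (2,3)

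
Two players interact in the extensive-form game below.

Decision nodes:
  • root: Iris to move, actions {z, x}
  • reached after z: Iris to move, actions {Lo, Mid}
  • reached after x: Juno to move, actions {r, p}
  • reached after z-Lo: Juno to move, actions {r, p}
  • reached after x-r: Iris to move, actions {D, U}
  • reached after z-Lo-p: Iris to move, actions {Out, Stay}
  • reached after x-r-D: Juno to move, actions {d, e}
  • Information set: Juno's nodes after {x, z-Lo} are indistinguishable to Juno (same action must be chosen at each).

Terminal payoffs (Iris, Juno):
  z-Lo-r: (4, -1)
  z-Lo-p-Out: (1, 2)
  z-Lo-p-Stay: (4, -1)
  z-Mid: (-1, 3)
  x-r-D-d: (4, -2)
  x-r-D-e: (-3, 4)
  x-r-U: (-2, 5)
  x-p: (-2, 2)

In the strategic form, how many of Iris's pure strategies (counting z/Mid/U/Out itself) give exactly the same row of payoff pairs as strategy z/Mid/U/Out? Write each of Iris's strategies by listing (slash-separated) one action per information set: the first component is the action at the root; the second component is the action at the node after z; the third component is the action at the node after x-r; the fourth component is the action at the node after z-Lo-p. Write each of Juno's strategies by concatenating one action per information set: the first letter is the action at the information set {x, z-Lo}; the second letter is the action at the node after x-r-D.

Row for z/Mid/U/Out (columns rd, re, pd, pe): (-1,3) (-1,3) (-1,3) (-1,3).
Under z/Mid/U/Out, Iris's choice at the node after x-r and at the node after z-Lo-p can never be reached regardless of what Juno does, so varying those choices leaves every outcome unchanged.
Holding the reachable choices fixed and varying the unreachable ones freely already gives 2 × 2 = 4 equivalent strategies.
No other strategy reproduces this row, so those 4 are the full class: z/Mid/D/Out, z/Mid/D/Stay, z/Mid/U/Out, z/Mid/U/Stay.

4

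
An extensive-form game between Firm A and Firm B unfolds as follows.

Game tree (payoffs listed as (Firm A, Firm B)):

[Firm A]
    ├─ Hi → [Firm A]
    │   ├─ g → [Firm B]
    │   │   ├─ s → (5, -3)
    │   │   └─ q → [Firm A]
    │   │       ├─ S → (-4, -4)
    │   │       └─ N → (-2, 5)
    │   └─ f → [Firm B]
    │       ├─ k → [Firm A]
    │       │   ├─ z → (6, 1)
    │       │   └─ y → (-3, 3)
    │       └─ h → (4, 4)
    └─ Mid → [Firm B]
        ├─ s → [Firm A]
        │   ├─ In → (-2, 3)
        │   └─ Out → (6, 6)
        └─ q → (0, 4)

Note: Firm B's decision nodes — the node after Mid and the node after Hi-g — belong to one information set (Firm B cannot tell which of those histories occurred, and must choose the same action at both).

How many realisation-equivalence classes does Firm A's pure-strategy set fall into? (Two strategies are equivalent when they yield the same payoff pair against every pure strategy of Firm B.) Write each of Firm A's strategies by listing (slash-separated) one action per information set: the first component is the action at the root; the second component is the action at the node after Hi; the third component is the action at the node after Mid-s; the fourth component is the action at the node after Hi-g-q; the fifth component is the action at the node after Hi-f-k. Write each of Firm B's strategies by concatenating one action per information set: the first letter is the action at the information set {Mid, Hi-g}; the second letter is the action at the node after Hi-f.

6

Firm A has 32 pure strategies: Hi/g/In/S/z, Hi/g/In/S/y, Hi/g/In/N/z, Hi/g/In/N/y, Hi/g/Out/S/z, Hi/g/Out/S/y, Hi/g/Out/N/z, Hi/g/Out/N/y, Hi/f/In/S/z, Hi/f/In/S/y, Hi/f/In/N/z, Hi/f/In/N/y, Hi/f/Out/S/z, Hi/f/Out/S/y, Hi/f/Out/N/z, Hi/f/Out/N/y, Mid/g/In/S/z, Mid/g/In/S/y, Mid/g/In/N/z, Mid/g/In/N/y, Mid/g/Out/S/z, Mid/g/Out/S/y, Mid/g/Out/N/z, Mid/g/Out/N/y, Mid/f/In/S/z, Mid/f/In/S/y, Mid/f/In/N/z, Mid/f/In/N/y, Mid/f/Out/S/z, Mid/f/Out/S/y, Mid/f/Out/N/z, Mid/f/Out/N/y. Columns: sk, sh, qk, qh.
{Hi/g/In/S/z, Hi/g/In/S/y, Hi/g/Out/S/z, Hi/g/Out/S/y} → row (5,-3) (5,-3) (-4,-4) (-4,-4)
{Hi/g/In/N/z, Hi/g/In/N/y, Hi/g/Out/N/z, Hi/g/Out/N/y} → row (5,-3) (5,-3) (-2,5) (-2,5)
{Hi/f/In/S/z, Hi/f/In/N/z, Hi/f/Out/S/z, Hi/f/Out/N/z} → row (6,1) (4,4) (6,1) (4,4)
{Hi/f/In/S/y, Hi/f/In/N/y, Hi/f/Out/S/y, Hi/f/Out/N/y} → row (-3,3) (4,4) (-3,3) (4,4)
{Mid/g/In/S/z, Mid/g/In/S/y, Mid/g/In/N/z, Mid/g/In/N/y, Mid/f/In/S/z, Mid/f/In/S/y, Mid/f/In/N/z, Mid/f/In/N/y} → row (-2,3) (-2,3) (0,4) (0,4)
{Mid/g/Out/S/z, Mid/g/Out/S/y, Mid/g/Out/N/z, Mid/g/Out/N/y, Mid/f/Out/S/z, Mid/f/Out/S/y, Mid/f/Out/N/z, Mid/f/Out/N/y} → row (6,6) (6,6) (0,4) (0,4)
That's 6 distinct rows out of 32 strategies.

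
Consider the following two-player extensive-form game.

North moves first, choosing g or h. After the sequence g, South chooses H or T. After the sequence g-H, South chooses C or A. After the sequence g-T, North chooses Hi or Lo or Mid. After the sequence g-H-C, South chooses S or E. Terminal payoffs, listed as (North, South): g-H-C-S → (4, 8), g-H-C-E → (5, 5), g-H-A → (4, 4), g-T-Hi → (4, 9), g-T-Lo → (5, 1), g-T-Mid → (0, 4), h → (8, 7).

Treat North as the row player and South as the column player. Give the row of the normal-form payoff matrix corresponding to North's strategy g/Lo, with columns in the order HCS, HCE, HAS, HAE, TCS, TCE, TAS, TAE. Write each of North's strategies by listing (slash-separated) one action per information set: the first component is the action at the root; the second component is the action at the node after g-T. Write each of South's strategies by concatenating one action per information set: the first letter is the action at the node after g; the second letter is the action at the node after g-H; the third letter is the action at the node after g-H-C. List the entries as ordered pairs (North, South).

(4,8) (5,5) (4,4) (4,4) (5,1) (5,1) (5,1) (5,1)

vs HCS: North plays g → South plays H at [g] → South plays C at [g-H] → South plays S at [g-H-C] → (4, 8)
vs HCE: North plays g → South plays H at [g] → South plays C at [g-H] → South plays E at [g-H-C] → (5, 5)
vs HAS: North plays g → South plays H at [g] → South plays A at [g-H] → (4, 4)
vs HAE: North plays g → South plays H at [g] → South plays A at [g-H] → (4, 4)
vs TCS: North plays g → South plays T at [g] → North plays Lo at [g-T] → (5, 1)
vs TCE: North plays g → South plays T at [g] → North plays Lo at [g-T] → (5, 1)
vs TAS: North plays g → South plays T at [g] → North plays Lo at [g-T] → (5, 1)
vs TAE: North plays g → South plays T at [g] → North plays Lo at [g-T] → (5, 1)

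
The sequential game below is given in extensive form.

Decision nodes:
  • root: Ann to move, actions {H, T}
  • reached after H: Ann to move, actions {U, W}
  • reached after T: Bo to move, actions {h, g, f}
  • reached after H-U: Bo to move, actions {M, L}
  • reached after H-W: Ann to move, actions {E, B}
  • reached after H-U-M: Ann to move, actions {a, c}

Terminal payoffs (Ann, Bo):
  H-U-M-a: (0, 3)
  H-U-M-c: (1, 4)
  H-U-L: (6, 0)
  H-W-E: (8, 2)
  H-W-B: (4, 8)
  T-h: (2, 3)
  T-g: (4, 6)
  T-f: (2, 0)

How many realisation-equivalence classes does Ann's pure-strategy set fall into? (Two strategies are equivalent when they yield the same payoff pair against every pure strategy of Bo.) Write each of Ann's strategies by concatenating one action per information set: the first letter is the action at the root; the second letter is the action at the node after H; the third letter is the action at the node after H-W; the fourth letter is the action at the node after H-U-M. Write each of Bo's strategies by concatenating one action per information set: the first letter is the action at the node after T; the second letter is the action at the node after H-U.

5

Ann has 16 pure strategies: HUEa, HUEc, HUBa, HUBc, HWEa, HWEc, HWBa, HWBc, TUEa, TUEc, TUBa, TUBc, TWEa, TWEc, TWBa, TWBc. Columns: hM, hL, gM, gL, fM, fL.
{HUEa, HUBa} → row (0,3) (6,0) (0,3) (6,0) (0,3) (6,0)
{HUEc, HUBc} → row (1,4) (6,0) (1,4) (6,0) (1,4) (6,0)
{HWEa, HWEc} → row (8,2) (8,2) (8,2) (8,2) (8,2) (8,2)
{HWBa, HWBc} → row (4,8) (4,8) (4,8) (4,8) (4,8) (4,8)
{TUEa, TUEc, TUBa, TUBc, TWEa, TWEc, TWBa, TWBc} → row (2,3) (2,3) (4,6) (4,6) (2,0) (2,0)
That's 5 distinct rows out of 16 strategies.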